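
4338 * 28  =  121464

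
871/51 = 17 + 4/51 = 17.08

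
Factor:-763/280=  -  2^( - 3)*5^ (-1)*109^1 = - 109/40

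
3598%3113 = 485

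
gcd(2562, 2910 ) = 6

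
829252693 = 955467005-126214312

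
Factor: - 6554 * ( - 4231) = 2^1  *  29^1*113^1*4231^1 = 27729974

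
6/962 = 3/481  =  0.01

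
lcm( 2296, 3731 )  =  29848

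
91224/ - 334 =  - 45612/167 = - 273.13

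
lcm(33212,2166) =99636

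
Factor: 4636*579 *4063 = 2^2*3^1 *17^1*19^1*61^1*193^1*239^1 =10906083372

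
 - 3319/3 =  - 1107 + 2/3 = -1106.33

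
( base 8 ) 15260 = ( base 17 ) 16AF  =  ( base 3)100101001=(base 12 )3b54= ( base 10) 6832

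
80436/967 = 83 + 175/967 =83.18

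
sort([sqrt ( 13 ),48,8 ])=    [sqrt(13), 8, 48]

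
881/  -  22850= - 1+21969/22850  =  - 0.04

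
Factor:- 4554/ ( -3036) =2^( - 1)*3^1 = 3/2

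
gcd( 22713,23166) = 3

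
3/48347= 3/48347=0.00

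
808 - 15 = 793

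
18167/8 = 2270+7/8 = 2270.88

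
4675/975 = 4 + 31/39 = 4.79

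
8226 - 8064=162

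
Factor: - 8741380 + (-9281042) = -2^1*3^1*11^1 * 273067^1=- 18022422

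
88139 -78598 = 9541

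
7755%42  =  27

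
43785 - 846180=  - 802395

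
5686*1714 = 9745804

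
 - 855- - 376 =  - 479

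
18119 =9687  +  8432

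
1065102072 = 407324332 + 657777740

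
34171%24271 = 9900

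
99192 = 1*99192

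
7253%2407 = 32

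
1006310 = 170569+835741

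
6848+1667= 8515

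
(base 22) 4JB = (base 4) 210331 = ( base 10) 2365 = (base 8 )4475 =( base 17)832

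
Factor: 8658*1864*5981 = 2^4*3^2*13^1*37^1*233^1*5981^1 = 96524440272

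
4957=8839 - 3882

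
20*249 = 4980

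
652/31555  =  652/31555  =  0.02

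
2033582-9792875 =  - 7759293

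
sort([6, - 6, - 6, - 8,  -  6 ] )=[ - 8, - 6, - 6, - 6, 6 ] 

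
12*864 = 10368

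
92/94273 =92/94273 = 0.00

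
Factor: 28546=2^1*7^1*2039^1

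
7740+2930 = 10670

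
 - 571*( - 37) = 21127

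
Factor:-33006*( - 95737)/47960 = 2^( - 2 )*3^1*5^(-1)*11^ ( - 1)*109^( - 1)*5501^1*95737^1 = 1579947711/23980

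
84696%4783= 3385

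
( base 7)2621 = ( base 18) 315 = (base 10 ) 995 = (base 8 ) 1743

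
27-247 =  - 220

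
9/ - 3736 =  - 1+ 3727/3736 = -  0.00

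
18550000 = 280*66250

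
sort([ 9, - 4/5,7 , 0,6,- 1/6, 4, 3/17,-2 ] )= [ - 2 , - 4/5 ,-1/6, 0, 3/17, 4,6, 7, 9 ]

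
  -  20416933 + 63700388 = 43283455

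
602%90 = 62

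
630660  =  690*914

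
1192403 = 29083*41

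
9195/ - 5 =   -  1839+ 0/1= - 1839.00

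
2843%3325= 2843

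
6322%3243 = 3079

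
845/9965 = 169/1993 = 0.08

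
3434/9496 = 1717/4748 = 0.36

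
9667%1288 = 651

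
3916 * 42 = 164472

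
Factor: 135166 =2^1*19^1*3557^1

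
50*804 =40200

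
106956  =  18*5942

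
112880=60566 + 52314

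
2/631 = 2/631=0.00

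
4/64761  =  4/64761=0.00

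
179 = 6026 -5847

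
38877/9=12959/3 = 4319.67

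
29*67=1943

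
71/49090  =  71/49090= 0.00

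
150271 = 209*719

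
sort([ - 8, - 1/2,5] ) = [-8, - 1/2,5 ]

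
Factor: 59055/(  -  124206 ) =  - 2^(  -  1)*5^1*31^1*163^(-1 ) = - 155/326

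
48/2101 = 48/2101  =  0.02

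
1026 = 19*54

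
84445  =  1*84445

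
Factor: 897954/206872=448977/103436 = 2^( - 2 )*3^1 *19^( - 1) * 103^1*1361^( - 1) * 1453^1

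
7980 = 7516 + 464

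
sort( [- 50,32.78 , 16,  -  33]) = [ - 50,-33,16, 32.78 ] 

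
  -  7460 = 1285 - 8745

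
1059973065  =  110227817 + 949745248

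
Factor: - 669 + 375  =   - 2^1*3^1*7^2 =- 294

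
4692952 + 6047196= 10740148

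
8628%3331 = 1966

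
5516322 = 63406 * 87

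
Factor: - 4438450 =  - 2^1*5^2*29^1*3061^1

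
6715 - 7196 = - 481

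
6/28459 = 6/28459= 0.00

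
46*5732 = 263672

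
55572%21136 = 13300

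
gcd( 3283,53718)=7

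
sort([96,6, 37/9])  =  [37/9,6,96]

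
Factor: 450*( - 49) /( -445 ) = 4410/89 = 2^1 * 3^2 * 5^1*7^2 * 89^(  -  1) 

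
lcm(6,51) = 102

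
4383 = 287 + 4096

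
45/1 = 45 = 45.00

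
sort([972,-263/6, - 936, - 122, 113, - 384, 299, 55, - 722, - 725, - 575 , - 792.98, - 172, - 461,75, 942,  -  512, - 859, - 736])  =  [ - 936, - 859, - 792.98, - 736,-725, - 722, - 575, - 512, - 461, - 384, - 172, - 122, - 263/6,55,75, 113, 299,942,972]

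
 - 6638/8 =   -  830 + 1/4 = - 829.75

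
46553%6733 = 6155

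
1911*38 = 72618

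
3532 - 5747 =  - 2215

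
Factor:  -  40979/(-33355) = 5^ (  -  1 )* 7^ ( - 1 ) * 43^1 = 43/35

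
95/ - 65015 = - 1+12984/13003 =-  0.00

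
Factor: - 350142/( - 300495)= 2^1*5^ ( - 1 )*23^(-1)*67^1 = 134/115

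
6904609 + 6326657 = 13231266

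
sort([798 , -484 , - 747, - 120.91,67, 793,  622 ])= [-747,  -  484,-120.91,67,622, 793,798 ]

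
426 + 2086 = 2512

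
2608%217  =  4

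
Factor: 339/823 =3^1*113^1 *823^(  -  1)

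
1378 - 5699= - 4321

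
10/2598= 5/1299 = 0.00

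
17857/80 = 223 + 17/80 = 223.21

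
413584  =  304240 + 109344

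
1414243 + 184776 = 1599019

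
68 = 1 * 68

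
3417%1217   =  983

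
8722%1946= 938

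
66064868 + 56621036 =122685904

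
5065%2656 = 2409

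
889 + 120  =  1009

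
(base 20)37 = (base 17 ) 3G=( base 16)43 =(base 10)67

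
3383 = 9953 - 6570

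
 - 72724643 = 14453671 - 87178314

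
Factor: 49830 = 2^1*3^1* 5^1*11^1*151^1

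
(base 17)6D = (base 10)115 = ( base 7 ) 223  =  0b1110011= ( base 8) 163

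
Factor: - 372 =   -  2^2*3^1 *31^1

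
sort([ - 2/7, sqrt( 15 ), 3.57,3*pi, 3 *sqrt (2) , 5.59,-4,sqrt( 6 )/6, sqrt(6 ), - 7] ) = [ - 7, - 4, - 2/7, sqrt( 6 )/6,sqrt( 6), 3.57,sqrt( 15),3*sqrt(2 ),5.59, 3*pi] 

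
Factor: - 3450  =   - 2^1 * 3^1  *5^2*23^1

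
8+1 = 9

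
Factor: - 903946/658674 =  - 457/333=- 3^ ( - 2)*37^(-1)*457^1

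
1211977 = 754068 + 457909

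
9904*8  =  79232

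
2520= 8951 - 6431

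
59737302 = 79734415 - 19997113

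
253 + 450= 703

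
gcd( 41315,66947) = 1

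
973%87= 16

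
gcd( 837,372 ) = 93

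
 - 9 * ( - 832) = 7488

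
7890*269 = 2122410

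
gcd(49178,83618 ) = 2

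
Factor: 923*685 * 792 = 500745960 =2^3 * 3^2*5^1*11^1*13^1*71^1*137^1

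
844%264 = 52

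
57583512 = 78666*732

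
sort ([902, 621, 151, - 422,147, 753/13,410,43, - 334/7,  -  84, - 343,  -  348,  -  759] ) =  [  -  759, -422 , - 348 , - 343,- 84, - 334/7 , 43, 753/13,147, 151, 410, 621, 902]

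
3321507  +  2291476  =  5612983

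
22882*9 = 205938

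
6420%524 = 132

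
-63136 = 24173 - 87309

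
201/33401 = 201/33401 =0.01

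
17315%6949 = 3417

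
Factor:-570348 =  - 2^2 * 3^3*5281^1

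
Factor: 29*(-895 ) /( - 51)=3^( - 1)*5^1*17^ ( - 1) * 29^1*179^1=25955/51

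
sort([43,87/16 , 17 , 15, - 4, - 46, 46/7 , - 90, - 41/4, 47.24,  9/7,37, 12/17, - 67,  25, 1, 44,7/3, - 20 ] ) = [ - 90 , - 67, - 46,  -  20, - 41/4, - 4,12/17, 1,9/7,  7/3,  87/16,46/7,15,17, 25, 37,43, 44,47.24]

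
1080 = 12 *90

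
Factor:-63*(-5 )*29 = 9135   =  3^2*5^1* 7^1*29^1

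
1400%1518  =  1400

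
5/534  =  5/534 = 0.01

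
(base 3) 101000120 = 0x1c89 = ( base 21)GBI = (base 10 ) 7305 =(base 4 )1302021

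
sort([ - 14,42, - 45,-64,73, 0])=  [ - 64, - 45,-14 , 0,42,73 ]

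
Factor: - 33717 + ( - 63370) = -97087 =-17^1 *5711^1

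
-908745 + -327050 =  - 1235795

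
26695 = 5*5339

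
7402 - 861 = 6541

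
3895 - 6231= - 2336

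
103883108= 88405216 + 15477892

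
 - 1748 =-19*92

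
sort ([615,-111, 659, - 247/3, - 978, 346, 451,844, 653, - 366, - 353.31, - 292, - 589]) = [-978,-589, - 366,- 353.31, - 292,-111 , - 247/3 , 346,451 , 615, 653 , 659,844 ]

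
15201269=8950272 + 6250997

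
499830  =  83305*6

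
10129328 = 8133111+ 1996217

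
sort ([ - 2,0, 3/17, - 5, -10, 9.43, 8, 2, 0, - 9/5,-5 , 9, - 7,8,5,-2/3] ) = [-10,-7, - 5, -5, - 2, - 9/5, - 2/3, 0, 0, 3/17, 2, 5,8, 8,9,9.43 ]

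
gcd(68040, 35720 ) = 40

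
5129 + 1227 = 6356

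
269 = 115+154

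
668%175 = 143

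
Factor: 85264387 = 13^2* 504523^1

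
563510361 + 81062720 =644573081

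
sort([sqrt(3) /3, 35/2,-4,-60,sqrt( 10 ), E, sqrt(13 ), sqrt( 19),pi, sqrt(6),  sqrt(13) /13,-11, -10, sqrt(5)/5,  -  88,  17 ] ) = [-88,  -  60, - 11,-10, - 4 , sqrt(13 ) /13,sqrt( 5) /5 , sqrt(3)/3, sqrt(  6), E, pi,  sqrt(10 ),sqrt(13), sqrt ( 19), 17, 35/2]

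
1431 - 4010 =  - 2579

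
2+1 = 3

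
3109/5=621 +4/5 = 621.80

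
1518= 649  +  869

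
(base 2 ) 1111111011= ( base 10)1019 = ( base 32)VR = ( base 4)33323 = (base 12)70b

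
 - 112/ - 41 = 112/41  =  2.73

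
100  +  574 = 674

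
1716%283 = 18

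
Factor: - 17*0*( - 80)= 0^1 =0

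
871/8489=67/653 = 0.10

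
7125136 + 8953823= 16078959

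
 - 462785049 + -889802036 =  - 1352587085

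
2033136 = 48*42357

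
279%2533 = 279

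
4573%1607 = 1359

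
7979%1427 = 844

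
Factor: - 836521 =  - 7^1*119503^1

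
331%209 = 122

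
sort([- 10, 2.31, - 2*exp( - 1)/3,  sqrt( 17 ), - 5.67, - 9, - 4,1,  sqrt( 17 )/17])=[ - 10,-9, - 5.67, - 4, -2*exp(- 1)/3,  sqrt( 17) /17, 1, 2.31, sqrt(17 ) ]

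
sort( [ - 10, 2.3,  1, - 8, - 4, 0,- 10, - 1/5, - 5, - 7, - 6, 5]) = [ - 10, - 10, - 8,  -  7, - 6,-5, - 4, - 1/5, 0,1, 2.3, 5]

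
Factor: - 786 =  -2^1*3^1*131^1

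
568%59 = 37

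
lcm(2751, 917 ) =2751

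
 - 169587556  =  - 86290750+-83296806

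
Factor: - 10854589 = -73^1*148693^1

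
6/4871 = 6/4871  =  0.00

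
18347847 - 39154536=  - 20806689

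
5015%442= 153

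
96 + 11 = 107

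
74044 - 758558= - 684514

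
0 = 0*206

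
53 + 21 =74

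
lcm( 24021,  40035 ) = 120105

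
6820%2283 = 2254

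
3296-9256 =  - 5960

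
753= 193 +560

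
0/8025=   0 = 0.00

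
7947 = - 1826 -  - 9773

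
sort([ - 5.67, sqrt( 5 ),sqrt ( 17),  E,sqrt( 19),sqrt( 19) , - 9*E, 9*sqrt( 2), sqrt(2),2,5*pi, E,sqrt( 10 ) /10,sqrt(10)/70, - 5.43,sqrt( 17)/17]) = [ - 9*E, -5.67, - 5.43, sqrt(10)/70,sqrt(17)/17,sqrt( 10 )/10, sqrt(2),2, sqrt( 5),E, E, sqrt( 17 ), sqrt(19), sqrt (19 ),  9*sqrt( 2 ) , 5*pi]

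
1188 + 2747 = 3935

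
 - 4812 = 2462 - 7274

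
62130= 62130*1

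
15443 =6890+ 8553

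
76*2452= 186352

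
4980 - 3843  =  1137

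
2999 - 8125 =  - 5126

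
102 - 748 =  - 646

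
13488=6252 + 7236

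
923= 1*923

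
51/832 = 51/832 = 0.06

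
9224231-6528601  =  2695630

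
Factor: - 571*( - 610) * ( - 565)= - 2^1* 5^2*61^1*113^1*571^1 = -196795150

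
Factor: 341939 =13^1*29^1 * 907^1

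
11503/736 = 15 + 463/736 = 15.63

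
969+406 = 1375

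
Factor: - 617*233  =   - 233^1 * 617^1 = -143761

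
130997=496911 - 365914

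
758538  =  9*84282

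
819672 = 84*9758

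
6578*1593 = 10478754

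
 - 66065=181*( - 365)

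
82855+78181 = 161036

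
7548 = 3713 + 3835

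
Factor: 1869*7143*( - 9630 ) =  - 2^1 * 3^4*5^1*7^1* 89^1*107^1*2381^1 = - 128563071210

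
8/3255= 8/3255=0.00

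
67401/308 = 218 + 257/308 = 218.83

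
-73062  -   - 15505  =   - 57557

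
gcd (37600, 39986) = 2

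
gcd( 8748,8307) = 9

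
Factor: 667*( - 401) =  - 23^1 * 29^1*401^1 = - 267467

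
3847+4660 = 8507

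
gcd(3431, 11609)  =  47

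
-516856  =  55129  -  571985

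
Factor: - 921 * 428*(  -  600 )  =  2^5*3^2*5^2*107^1*307^1 = 236512800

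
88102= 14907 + 73195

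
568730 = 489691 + 79039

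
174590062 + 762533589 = 937123651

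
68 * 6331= 430508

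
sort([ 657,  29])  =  [29, 657]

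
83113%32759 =17595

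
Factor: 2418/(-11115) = - 2^1*3^( - 1)*5^ ( - 1)*19^( - 1)*31^1 = - 62/285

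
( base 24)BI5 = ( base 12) 3b05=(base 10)6773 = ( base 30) 7FN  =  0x1a75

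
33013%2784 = 2389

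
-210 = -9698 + 9488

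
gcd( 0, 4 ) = 4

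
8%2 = 0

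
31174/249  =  31174/249 = 125.20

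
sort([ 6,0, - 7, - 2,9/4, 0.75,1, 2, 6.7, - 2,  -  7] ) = [ - 7,-7, - 2, - 2 , 0,0.75,1,2,9/4, 6,6.7] 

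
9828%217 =63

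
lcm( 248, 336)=10416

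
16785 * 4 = 67140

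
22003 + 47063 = 69066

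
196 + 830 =1026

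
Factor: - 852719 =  - 7^1*61^1*1997^1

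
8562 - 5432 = 3130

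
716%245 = 226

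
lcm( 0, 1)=0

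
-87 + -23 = -110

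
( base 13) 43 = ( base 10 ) 55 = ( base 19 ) 2h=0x37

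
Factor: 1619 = 1619^1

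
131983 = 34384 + 97599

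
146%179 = 146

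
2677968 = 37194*72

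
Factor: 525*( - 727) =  - 381675 =- 3^1*5^2*7^1*727^1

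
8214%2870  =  2474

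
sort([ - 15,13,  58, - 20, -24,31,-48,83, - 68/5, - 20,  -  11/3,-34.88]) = [- 48, - 34.88, - 24, - 20 ,  -  20,  -  15,-68/5,-11/3, 13, 31,58,83]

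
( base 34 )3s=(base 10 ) 130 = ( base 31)46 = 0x82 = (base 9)154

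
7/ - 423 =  - 1+416/423 = -0.02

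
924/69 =308/23 = 13.39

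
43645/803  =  54 + 283/803=54.35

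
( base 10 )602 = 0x25a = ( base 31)JD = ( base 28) le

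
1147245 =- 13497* ( - 85 )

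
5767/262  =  5767/262 = 22.01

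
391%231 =160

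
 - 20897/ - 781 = 20897/781 = 26.76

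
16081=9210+6871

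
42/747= 14/249 = 0.06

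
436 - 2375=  - 1939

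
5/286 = 5/286 = 0.02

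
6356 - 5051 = 1305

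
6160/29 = 6160/29 = 212.41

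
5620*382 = 2146840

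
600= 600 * 1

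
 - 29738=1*( - 29738 ) 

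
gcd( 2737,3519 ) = 391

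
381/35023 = 381/35023 = 0.01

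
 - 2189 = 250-2439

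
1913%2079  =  1913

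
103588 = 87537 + 16051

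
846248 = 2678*316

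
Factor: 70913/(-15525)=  - 3^(- 3 )*5^ ( - 2) * 23^( - 1)*70913^1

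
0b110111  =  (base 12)47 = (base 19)2H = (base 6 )131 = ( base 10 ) 55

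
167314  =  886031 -718717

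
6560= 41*160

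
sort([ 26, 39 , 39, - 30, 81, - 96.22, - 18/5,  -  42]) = [ - 96.22 , -42, - 30,-18/5, 26, 39,39,  81 ]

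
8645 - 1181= 7464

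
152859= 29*5271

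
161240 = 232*695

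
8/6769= 8/6769 = 0.00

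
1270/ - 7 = -182+4/7 =- 181.43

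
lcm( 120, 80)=240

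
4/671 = 4/671 = 0.01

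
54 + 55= 109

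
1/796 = 1/796 = 0.00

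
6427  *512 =3290624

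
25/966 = 25/966 =0.03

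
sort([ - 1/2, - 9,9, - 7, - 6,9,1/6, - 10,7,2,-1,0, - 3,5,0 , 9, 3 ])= [ - 10, - 9, - 7, - 6 , - 3, - 1, - 1/2, 0,0,1/6,2,3,5, 7,9,9, 9 ] 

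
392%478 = 392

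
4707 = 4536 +171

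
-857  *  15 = - 12855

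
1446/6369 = 482/2123 = 0.23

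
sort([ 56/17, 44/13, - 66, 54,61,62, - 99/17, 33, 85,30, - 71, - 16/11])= [-71, - 66, - 99/17, - 16/11,  56/17,44/13,  30,33,54, 61, 62 , 85]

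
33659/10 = 33659/10=3365.90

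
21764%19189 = 2575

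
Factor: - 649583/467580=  - 2^( - 2 )*3^(-1 )*5^( - 1 )*11^1*7793^(  -  1)*59053^1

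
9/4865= 9/4865= 0.00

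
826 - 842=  - 16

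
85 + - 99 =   -  14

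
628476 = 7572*83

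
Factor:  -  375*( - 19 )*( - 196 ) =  - 1396500  =  - 2^2*3^1*  5^3*7^2*19^1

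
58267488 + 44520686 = 102788174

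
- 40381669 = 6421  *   ( - 6289) 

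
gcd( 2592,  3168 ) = 288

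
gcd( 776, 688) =8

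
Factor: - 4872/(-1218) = 2^2= 4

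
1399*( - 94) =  - 131506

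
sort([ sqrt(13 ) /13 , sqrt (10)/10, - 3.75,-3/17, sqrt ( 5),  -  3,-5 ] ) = [-5, - 3.75,-3 , - 3/17, sqrt (13) /13, sqrt(10)/10,sqrt(5)]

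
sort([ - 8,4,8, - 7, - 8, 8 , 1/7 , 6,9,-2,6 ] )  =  [ - 8, - 8, - 7,-2,1/7, 4,6, 6, 8,  8 , 9 ]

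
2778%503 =263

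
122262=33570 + 88692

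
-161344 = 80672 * (  -  2)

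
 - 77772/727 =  - 77772/727=- 106.98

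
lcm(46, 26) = 598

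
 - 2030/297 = - 7 + 49/297  =  - 6.84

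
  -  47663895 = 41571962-89235857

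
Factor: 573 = 3^1 *191^1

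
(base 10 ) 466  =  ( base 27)H7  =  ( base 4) 13102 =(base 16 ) 1d2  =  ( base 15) 211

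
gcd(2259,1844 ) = 1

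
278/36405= 278/36405 = 0.01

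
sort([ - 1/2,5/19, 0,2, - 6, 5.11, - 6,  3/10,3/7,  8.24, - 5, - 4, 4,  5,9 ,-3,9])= [ - 6 ,-6, - 5, - 4,-3, - 1/2, 0,5/19,3/10,3/7,2,4,  5,5.11,8.24, 9,9 ] 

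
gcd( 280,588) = 28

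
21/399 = 1/19  =  0.05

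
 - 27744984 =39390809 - 67135793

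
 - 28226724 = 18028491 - 46255215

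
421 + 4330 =4751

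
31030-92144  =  -61114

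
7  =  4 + 3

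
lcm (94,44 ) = 2068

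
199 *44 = 8756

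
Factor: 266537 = 47^1*53^1* 107^1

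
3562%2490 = 1072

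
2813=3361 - 548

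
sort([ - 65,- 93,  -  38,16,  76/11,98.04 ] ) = [ - 93 , - 65, - 38,  76/11,16,  98.04 ]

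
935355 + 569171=1504526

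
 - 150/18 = - 25/3 =- 8.33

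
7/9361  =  7/9361 = 0.00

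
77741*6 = 466446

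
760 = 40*19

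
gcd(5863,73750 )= 1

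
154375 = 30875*5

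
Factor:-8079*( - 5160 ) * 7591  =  316450875240 =2^3*3^2*5^1*43^1*2693^1*7591^1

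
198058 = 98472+99586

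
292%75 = 67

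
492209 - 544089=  - 51880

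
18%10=8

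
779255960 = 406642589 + 372613371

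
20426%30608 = 20426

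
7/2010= 7/2010 = 0.00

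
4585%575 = 560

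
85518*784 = 67046112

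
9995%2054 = 1779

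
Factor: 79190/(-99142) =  - 5^1 * 19^(-1)*2609^(  -  1)*7919^1 = -39595/49571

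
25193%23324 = 1869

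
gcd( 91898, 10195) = 1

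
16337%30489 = 16337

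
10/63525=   2/12705 = 0.00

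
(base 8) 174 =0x7c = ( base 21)5J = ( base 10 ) 124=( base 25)4o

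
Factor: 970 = 2^1*5^1  *  97^1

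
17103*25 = 427575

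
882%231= 189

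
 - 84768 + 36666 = -48102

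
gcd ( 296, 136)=8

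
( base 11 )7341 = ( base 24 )GL5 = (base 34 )8E1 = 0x25fd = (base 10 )9725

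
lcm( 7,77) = 77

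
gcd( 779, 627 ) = 19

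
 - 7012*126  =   - 883512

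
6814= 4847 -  - 1967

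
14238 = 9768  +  4470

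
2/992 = 1/496 = 0.00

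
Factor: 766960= 2^4 *5^1*9587^1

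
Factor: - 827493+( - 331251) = -2^3*3^1*48281^1 = - 1158744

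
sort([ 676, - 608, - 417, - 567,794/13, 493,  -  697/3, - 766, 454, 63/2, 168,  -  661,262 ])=[ - 766,-661 , - 608, - 567, - 417,-697/3,63/2,794/13, 168,  262 , 454, 493, 676 ]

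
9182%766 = 756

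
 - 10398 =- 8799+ - 1599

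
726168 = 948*766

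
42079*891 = 37492389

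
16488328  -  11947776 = 4540552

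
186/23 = 8 + 2/23 = 8.09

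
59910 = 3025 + 56885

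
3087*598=1846026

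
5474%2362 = 750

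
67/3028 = 67/3028  =  0.02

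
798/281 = 798/281= 2.84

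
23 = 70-47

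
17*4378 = 74426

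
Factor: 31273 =11^1*2843^1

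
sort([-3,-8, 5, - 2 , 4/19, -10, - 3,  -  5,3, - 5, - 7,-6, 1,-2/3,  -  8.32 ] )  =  [ - 10 , - 8.32, - 8, - 7, - 6, - 5,-5, - 3,  -  3, -2, - 2/3,4/19, 1,3, 5 ] 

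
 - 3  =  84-87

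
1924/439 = 4 + 168/439 = 4.38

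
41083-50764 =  - 9681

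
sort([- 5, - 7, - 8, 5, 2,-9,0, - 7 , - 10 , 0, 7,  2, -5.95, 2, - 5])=[ - 10, -9,-8,-7, - 7 , - 5.95, - 5, - 5,0,0, 2,  2,2, 5,7 ]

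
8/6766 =4/3383 = 0.00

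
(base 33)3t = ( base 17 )79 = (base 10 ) 128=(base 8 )200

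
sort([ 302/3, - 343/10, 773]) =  [-343/10,302/3, 773 ]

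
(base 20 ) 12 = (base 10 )22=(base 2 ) 10110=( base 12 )1a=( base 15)17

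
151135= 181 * 835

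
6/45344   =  3/22672 = 0.00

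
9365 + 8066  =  17431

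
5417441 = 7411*731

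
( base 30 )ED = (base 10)433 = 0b110110001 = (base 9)531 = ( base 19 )13F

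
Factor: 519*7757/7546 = 4025883/7546 = 2^( - 1)*3^1*7^( - 3 )*11^ (-1)*173^1*7757^1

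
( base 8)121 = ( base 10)81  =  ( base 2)1010001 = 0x51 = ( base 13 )63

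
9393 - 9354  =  39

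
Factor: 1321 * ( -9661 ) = - 1321^1*9661^1 =- 12762181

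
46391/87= 533 + 20/87 = 533.23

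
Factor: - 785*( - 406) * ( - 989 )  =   - 2^1*5^1*7^1*23^1 * 29^1*43^1*157^1 = - 315204190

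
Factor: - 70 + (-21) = - 91 = -7^1 * 13^1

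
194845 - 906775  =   - 711930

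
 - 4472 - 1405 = - 5877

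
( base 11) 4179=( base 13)2696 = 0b1010110011011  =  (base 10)5531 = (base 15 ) 198B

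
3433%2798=635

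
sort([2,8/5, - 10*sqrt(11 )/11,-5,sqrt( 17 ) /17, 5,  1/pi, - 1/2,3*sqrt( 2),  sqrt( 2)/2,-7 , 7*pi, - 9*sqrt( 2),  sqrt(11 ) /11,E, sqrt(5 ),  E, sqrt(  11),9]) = [ - 9*sqrt(2), - 7, - 5,-10*sqrt(11)/11,-1/2,sqrt ( 17)/17,sqrt( 11)/11,1/pi,sqrt( 2)/2, 8/5, 2,sqrt(5),E,E, sqrt(11),3*sqrt( 2 ),5, 9,7 * pi]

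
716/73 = 9 + 59/73 =9.81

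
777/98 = 7+13/14= 7.93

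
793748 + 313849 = 1107597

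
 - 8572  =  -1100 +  - 7472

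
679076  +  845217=1524293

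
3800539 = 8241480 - 4440941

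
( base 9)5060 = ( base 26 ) 5C7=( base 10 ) 3699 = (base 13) 18b7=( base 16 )e73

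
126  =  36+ 90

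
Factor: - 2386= - 2^1*1193^1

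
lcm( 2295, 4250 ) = 114750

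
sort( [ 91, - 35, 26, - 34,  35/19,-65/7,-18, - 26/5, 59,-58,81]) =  [ - 58, - 35, - 34, - 18, - 65/7, - 26/5, 35/19, 26, 59, 81, 91] 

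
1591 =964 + 627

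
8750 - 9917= - 1167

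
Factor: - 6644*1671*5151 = - 57187040724 = - 2^2 * 3^2*11^1*17^1*101^1*151^1*557^1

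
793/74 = 10 + 53/74 = 10.72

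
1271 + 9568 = 10839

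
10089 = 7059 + 3030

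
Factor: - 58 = -2^1*29^1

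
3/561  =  1/187 = 0.01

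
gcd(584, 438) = 146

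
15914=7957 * 2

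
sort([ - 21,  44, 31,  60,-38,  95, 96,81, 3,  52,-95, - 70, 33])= [-95, - 70,-38, - 21, 3,31,33,  44,52, 60,81, 95,  96] 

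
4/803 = 4/803 = 0.00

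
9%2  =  1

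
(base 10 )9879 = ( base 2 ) 10011010010111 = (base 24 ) h3f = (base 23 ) ifc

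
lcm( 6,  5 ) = 30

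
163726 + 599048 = 762774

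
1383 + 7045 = 8428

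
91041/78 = 1167 + 5/26= 1167.19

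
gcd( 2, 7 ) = 1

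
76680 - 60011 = 16669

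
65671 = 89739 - 24068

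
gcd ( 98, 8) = 2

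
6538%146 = 114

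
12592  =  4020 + 8572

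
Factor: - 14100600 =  - 2^3*3^1*5^2*71^1*331^1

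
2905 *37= 107485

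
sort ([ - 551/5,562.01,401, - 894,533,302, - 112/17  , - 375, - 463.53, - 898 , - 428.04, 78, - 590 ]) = [-898, - 894, - 590, - 463.53, - 428.04, - 375, - 551/5,  -  112/17,78, 302, 401,533,562.01] 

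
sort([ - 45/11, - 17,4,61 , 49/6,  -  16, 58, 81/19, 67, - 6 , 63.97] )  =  [  -  17, - 16, - 6,-45/11,4, 81/19,49/6,58,61,63.97, 67]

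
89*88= 7832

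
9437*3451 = 32567087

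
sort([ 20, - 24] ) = [  -  24 , 20]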